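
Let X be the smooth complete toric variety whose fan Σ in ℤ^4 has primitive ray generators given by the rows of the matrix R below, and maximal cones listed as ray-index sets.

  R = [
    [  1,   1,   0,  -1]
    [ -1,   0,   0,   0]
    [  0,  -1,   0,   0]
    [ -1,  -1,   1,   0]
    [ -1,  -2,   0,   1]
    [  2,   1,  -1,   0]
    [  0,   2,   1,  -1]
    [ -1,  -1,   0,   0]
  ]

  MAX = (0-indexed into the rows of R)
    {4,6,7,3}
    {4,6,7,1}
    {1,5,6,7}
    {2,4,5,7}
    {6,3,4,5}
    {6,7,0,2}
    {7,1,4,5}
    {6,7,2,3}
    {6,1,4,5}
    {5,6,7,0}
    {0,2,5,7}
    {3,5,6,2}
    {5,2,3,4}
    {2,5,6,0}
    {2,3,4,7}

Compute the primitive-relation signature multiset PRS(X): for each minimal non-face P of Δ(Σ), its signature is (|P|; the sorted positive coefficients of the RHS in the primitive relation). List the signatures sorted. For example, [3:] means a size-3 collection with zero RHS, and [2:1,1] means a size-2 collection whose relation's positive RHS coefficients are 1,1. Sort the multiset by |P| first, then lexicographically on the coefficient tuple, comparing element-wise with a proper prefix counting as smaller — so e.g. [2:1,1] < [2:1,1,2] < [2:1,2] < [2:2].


9 minimal non-faces of Δ(Σ) (on 8 rays):

  P={0,4}:  v_{0} + v_{4} = v_{2}  ⇒ sig = [2:1]
  P={1,2}:  v_{1} + v_{2} = v_{7}  ⇒ sig = [2:1]
  P={1,3}:  v_{1} + v_{3} = v_{4} + v_{6} + v_{7}  ⇒ sig = [2:1,1,1]
  P={0,1}:  v_{0} + v_{1} = v_{5} + v_{6} + 2·v_{7}  ⇒ sig = [2:1,1,2]
  P={0,3}:  v_{0} + v_{3} = 2·v_{2} + v_{6}  ⇒ sig = [2:1,2]
  P={2,4,6}:  v_{2} + v_{4} + v_{6} = v_{3}  ⇒ sig = [3:1]
  P={3,5,7}:  v_{3} + v_{5} + v_{7} = v_{2}  ⇒ sig = [3:1]
  P={4,5,6,7}:  v_{4} + v_{5} + v_{6} + v_{7} = 0  ⇒ sig = [4:]
  P={2,5,6,7}:  v_{2} + v_{5} + v_{6} + v_{7} = v_{0}  ⇒ sig = [4:1]

Hence PRS(X_Σ) =
[[2:1], [2:1], [2:1,1,1], [2:1,1,2], [2:1,2], [3:1], [3:1], [4:], [4:1]]


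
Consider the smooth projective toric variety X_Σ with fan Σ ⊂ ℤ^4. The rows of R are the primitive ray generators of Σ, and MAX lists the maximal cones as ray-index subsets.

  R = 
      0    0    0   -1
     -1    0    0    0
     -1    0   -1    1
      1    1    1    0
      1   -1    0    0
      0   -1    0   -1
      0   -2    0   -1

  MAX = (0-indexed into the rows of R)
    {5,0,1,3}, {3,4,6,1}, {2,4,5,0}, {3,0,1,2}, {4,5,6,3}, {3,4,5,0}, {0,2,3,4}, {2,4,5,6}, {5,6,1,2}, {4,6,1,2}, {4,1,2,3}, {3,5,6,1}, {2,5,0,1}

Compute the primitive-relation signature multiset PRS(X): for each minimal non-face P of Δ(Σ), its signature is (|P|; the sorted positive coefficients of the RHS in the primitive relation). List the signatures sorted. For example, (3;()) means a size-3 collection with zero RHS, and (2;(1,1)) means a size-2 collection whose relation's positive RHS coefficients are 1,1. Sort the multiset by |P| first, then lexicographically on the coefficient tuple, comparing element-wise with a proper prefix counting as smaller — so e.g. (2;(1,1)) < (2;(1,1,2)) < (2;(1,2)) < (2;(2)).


|primitive collections| = 5. Relations:

  P={0,6}:  v_{0} + v_{6} = 2·v_{5}  so sig = (2;(2))
  P={2,3,5}:  v_{2} + v_{3} + v_{5} = 0  so sig = (3;())
  P={0,1,4}:  v_{0} + v_{1} + v_{4} = v_{5}  so sig = (3;(1))
  P={1,4,5}:  v_{1} + v_{4} + v_{5} = v_{6}  so sig = (3;(1))
  P={2,3,6}:  v_{2} + v_{3} + v_{6} = v_{1} + v_{4}  so sig = (3;(1,1))

Sorted signature multiset PRS(X):
[(2;(2)), (3;()), (3;(1)), (3;(1)), (3;(1,1))]


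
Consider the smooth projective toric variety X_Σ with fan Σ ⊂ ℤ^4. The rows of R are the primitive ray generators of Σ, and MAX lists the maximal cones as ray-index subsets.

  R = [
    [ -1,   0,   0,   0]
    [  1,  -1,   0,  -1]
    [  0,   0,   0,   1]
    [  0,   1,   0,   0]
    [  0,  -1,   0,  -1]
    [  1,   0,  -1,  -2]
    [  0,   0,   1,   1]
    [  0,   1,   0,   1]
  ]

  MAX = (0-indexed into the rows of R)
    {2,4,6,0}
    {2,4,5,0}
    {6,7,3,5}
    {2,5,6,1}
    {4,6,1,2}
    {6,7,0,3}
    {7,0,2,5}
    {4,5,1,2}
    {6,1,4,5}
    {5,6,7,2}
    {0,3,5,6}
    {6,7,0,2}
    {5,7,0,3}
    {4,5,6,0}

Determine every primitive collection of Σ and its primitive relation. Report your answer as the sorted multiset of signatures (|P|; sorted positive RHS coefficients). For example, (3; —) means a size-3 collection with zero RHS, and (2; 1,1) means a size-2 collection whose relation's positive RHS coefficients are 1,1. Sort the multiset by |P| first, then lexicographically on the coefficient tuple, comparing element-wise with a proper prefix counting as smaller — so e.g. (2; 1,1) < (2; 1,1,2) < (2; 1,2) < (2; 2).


The 9 primitive collections of Σ (r=8, n=4):

  {4,7}:  v_{4} + v_{7} = 0  so sig = (2; —)
  {0,1}:  v_{0} + v_{1} = v_{4}  so sig = (2; 1)
  {2,3}:  v_{2} + v_{3} = v_{7}  so sig = (2; 1)
  {1,3}:  v_{1} + v_{3} = v_{5} + v_{6}  so sig = (2; 1,1)
  {1,7}:  v_{1} + v_{7} = v_{2} + v_{5} + v_{6}  so sig = (2; 1,1,1)
  {3,4}:  v_{3} + v_{4} = v_{0} + v_{5} + v_{6}  so sig = (2; 1,1,1)
  {0,2,5,6}:  v_{0} + v_{2} + v_{5} + v_{6} = 0  so sig = (4; —)
  {0,5,6,7}:  v_{0} + v_{5} + v_{6} + v_{7} = v_{3}  so sig = (4; 1)
  {2,4,5,6}:  v_{2} + v_{4} + v_{5} + v_{6} = v_{1}  so sig = (4; 1)

Hence PRS(X_Σ) =
    (2; —)
    (2; 1)
    (2; 1)
    (2; 1,1)
    (2; 1,1,1)
    (2; 1,1,1)
    (4; —)
    (4; 1)
    (4; 1)


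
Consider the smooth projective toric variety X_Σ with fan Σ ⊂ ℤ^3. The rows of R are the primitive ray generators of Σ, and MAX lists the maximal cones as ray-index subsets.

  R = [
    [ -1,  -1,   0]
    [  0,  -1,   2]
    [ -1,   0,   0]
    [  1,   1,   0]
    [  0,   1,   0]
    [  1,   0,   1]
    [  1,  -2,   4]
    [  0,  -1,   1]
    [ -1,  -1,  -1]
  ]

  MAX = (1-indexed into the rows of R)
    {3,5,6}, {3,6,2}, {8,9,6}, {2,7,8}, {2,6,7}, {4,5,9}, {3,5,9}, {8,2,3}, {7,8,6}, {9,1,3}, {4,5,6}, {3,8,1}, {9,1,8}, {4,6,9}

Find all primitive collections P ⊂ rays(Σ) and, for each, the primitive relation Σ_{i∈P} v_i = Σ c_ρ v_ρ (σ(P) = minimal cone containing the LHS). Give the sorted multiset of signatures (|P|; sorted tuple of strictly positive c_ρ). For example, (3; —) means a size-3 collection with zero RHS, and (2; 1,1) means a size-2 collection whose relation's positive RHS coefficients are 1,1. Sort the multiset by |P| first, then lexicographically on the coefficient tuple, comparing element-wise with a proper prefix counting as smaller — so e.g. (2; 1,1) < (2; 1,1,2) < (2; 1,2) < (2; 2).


Minimal non-faces — 20 found among 9 rays, 14 max cones:

  P={1,4}:  v_{1} + v_{4} = 0 — sig = (2; —)
  P={1,5}:  v_{1} + v_{5} = v_{3} — sig = (2; 1)
  P={1,6}:  v_{1} + v_{6} = v_{8} — sig = (2; 1)
  P={3,4}:  v_{3} + v_{4} = v_{5} — sig = (2; 1)
  P={4,8}:  v_{4} + v_{8} = v_{6} — sig = (2; 1)
  P={2,9}:  v_{2} + v_{9} = v_{1} + v_{8} — sig = (2; 1,1)
  P={5,8}:  v_{5} + v_{8} = v_{3} + v_{6} — sig = (2; 1,1)
  P={5,7}:  v_{5} + v_{7} = v_{2} + v_{3} + 2·v_{6} — sig = (2; 1,1,2)
  P={1,2}:  v_{1} + v_{2} = v_{3} + 2·v_{8} — sig = (2; 1,2)
  P={1,7}:  v_{1} + v_{7} = v_{2} + 2·v_{8} — sig = (2; 1,2)
  P={2,4}:  v_{2} + v_{4} = v_{3} + 2·v_{6} — sig = (2; 1,2)
  P={4,7}:  v_{4} + v_{7} = v_{2} + 2·v_{6} — sig = (2; 1,2)
  P={3,7}:  v_{3} + v_{7} = 2·v_{2} — sig = (2; 2)
  P={2,5}:  v_{2} + v_{5} = 2·v_{3} + 2·v_{6} — sig = (2; 2,2)
  P={7,9}:  v_{7} + v_{9} = 3·v_{8} — sig = (2; 3)
  P={5,6,9}:  v_{5} + v_{6} + v_{9} = 0 — sig = (3; —)
  P={2,6,8}:  v_{2} + v_{6} + v_{8} = v_{7} — sig = (3; 1)
  P={3,6,8}:  v_{3} + v_{6} + v_{8} = v_{2} — sig = (3; 1)
  P={3,6,9}:  v_{3} + v_{6} + v_{9} = v_{1} — sig = (3; 1)
  P={3,8,9}:  v_{3} + v_{8} + v_{9} = 2·v_{1} — sig = (3; 2)

so the primitive-relation signature multiset is
{ (2; —),  (2; 1) ×4,  (2; 1,1) ×2,  (2; 1,1,2),  (2; 1,2) ×4,  (2; 2),  (2; 2,2),  (2; 3),  (3; —),  (3; 1) ×3,  (3; 2) }


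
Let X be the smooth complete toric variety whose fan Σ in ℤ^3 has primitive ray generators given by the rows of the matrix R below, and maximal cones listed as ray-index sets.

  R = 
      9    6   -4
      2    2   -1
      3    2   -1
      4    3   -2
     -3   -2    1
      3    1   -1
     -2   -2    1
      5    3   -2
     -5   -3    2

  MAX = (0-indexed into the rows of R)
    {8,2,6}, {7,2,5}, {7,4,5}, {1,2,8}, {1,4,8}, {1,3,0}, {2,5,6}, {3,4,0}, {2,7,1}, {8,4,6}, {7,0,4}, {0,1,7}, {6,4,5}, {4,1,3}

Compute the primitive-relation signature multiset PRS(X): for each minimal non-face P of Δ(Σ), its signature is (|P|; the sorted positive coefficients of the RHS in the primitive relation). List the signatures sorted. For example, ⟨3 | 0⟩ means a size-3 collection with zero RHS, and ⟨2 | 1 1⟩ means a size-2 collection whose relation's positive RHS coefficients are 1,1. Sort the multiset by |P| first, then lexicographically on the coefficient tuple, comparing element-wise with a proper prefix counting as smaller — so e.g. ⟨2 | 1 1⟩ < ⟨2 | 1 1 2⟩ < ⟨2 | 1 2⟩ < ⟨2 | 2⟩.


17 minimal non-faces of Δ(Σ) (on 9 rays):

  P={1,6}:  v_{1} + v_{6} = 0  →  sig = ⟨2 | 0⟩
  P={2,4}:  v_{2} + v_{4} = 0  →  sig = ⟨2 | 0⟩
  P={7,8}:  v_{7} + v_{8} = 0  →  sig = ⟨2 | 0⟩
  P={0,8}:  v_{0} + v_{8} = v_{3}  →  sig = ⟨2 | 1⟩
  P={1,5}:  v_{1} + v_{5} = v_{7}  →  sig = ⟨2 | 1⟩
  P={3,7}:  v_{3} + v_{7} = v_{0}  →  sig = ⟨2 | 1⟩
  P={5,8}:  v_{5} + v_{8} = v_{6}  →  sig = ⟨2 | 1⟩
  P={6,7}:  v_{6} + v_{7} = v_{5}  →  sig = ⟨2 | 1⟩
  P={2,3}:  v_{2} + v_{3} = v_{1} + v_{7}  →  sig = ⟨2 | 1 1⟩
  P={3,6}:  v_{3} + v_{6} = v_{4} + v_{7}  →  sig = ⟨2 | 1 1⟩
  P={3,8}:  v_{3} + v_{8} = v_{1} + v_{4}  →  sig = ⟨2 | 1 1⟩
  P={0,2}:  v_{0} + v_{2} = v_{1} + 2·v_{7}  →  sig = ⟨2 | 1 2⟩
  P={0,6}:  v_{0} + v_{6} = v_{4} + 2·v_{7}  →  sig = ⟨2 | 1 2⟩
  P={3,5}:  v_{3} + v_{5} = v_{4} + 2·v_{7}  →  sig = ⟨2 | 1 2⟩
  P={0,5}:  v_{0} + v_{5} = v_{4} + 3·v_{7}  →  sig = ⟨2 | 1 3⟩
  P={1,4,7}:  v_{1} + v_{4} + v_{7} = v_{3}  →  sig = ⟨3 | 1⟩
  P={0,1,4}:  v_{0} + v_{1} + v_{4} = 2·v_{3}  →  sig = ⟨3 | 2⟩

so the primitive-relation signature multiset is
{ ⟨2 | 0⟩ ×3,  ⟨2 | 1⟩ ×5,  ⟨2 | 1 1⟩ ×3,  ⟨2 | 1 2⟩ ×3,  ⟨2 | 1 3⟩,  ⟨3 | 1⟩,  ⟨3 | 2⟩ }


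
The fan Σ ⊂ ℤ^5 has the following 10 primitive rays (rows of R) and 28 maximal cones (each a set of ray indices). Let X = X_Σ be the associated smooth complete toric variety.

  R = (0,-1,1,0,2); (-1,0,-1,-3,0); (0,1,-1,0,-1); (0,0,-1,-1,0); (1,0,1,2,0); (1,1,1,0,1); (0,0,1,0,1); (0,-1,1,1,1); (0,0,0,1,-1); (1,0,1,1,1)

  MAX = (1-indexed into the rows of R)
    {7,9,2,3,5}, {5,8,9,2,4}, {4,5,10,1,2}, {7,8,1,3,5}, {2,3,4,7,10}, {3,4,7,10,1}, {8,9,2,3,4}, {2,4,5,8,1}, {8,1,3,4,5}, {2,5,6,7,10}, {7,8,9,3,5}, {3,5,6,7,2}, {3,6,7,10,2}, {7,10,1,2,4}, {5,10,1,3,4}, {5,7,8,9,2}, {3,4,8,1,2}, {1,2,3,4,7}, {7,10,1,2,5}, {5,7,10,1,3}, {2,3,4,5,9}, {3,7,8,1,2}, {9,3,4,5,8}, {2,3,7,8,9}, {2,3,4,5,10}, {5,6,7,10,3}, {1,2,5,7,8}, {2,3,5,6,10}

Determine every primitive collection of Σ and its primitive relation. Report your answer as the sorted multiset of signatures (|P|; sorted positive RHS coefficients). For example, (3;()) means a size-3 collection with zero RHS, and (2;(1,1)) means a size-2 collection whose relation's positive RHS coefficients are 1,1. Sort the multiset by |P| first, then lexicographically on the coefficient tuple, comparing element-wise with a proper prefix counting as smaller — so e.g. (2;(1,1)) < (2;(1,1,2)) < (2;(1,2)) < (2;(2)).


Δ(Σ) — 10 vertices, 14 min non-faces:

  P = {1,9}:  v_{1} + v_{9} = v_{8}  ⟹  sig = (2;(1))
  P = {9,10}:  v_{9} + v_{10} = v_{5}  ⟹  sig = (2;(1))
  P = {6,8}:  v_{6} + v_{8} = v_{7} + v_{10}  ⟹  sig = (2;(1,1))
  P = {8,10}:  v_{8} + v_{10} = v_{1} + v_{5}  ⟹  sig = (2;(1,1))
  P = {6,9}:  v_{6} + v_{9} = v_{2} + v_{3} + 2·v_{5} + v_{7}  ⟹  sig = (2;(1,1,1,2))
  P = {1,6}:  v_{1} + v_{6} = v_{4} + 2·v_{7} + v_{10}  ⟹  sig = (2;(1,1,2))
  P = {4,6}:  v_{4} + v_{6} = v_{2} + v_{3} + 2·v_{10}  ⟹  sig = (2;(1,1,2))
  P = {4,7,9}:  v_{4} + v_{7} + v_{9} = 0  ⟹  sig = (3;())
  P = {4,5,7}:  v_{4} + v_{5} + v_{7} = v_{10}  ⟹  sig = (3;(1))
  P = {4,7,8}:  v_{4} + v_{7} + v_{8} = v_{1}  ⟹  sig = (3;(1))
  P = {2,3,5,8}:  v_{2} + v_{3} + v_{5} + v_{8} = 0  ⟹  sig = (4;())
  P = {1,2,3,5}:  v_{1} + v_{2} + v_{3} + v_{5} = v_{4} + v_{7}  ⟹  sig = (4;(1,1))
  P = {1,2,3,10}:  v_{1} + v_{2} + v_{3} + v_{10} = 2·v_{4} + 2·v_{7}  ⟹  sig = (4;(2,2))
  P = {2,3,5,7,10}:  v_{2} + v_{3} + v_{5} + v_{7} + v_{10} = v_{6}  ⟹  sig = (5;(1))

Signatures (|P|; sorted positive RHS coefficients), sorted:
    |P|=2: 7 collections, coeffs (1), (1), (1,1), (1,1), (1,1,1,2), (1,1,2), (1,1,2)
    |P|=3: 3 collections, coeffs (), (1), (1)
    |P|=4: 3 collections, coeffs (), (1,1), (2,2)
    |P|=5: 1 collection, coeffs (1)


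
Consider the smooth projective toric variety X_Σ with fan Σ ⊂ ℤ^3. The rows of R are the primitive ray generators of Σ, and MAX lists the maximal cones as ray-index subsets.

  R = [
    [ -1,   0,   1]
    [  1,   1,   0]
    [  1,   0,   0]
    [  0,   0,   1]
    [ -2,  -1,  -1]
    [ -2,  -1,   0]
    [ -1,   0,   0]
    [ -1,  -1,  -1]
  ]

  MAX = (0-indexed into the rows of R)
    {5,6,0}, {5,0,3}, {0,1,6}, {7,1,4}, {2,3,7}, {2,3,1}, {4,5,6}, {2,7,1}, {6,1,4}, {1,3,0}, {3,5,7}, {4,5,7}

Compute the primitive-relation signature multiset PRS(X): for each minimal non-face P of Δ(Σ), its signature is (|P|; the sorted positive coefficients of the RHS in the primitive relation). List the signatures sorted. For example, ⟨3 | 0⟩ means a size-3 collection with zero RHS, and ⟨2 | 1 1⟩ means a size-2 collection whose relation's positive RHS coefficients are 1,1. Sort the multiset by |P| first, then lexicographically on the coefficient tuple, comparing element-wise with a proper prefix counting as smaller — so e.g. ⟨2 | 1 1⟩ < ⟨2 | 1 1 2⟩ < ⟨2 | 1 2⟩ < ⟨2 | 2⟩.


Δ(Σ) — 8 vertices, 11 min non-faces:

  {2,6}:  v_{2} + v_{6} = 0  ⇒ sig = ⟨2 | 0⟩
  {0,2}:  v_{0} + v_{2} = v_{3}  ⇒ sig = ⟨2 | 1⟩
  {0,7}:  v_{0} + v_{7} = v_{5}  ⇒ sig = ⟨2 | 1⟩
  {1,5}:  v_{1} + v_{5} = v_{6}  ⇒ sig = ⟨2 | 1⟩
  {2,4}:  v_{2} + v_{4} = v_{7}  ⇒ sig = ⟨2 | 1⟩
  {3,4}:  v_{3} + v_{4} = v_{5}  ⇒ sig = ⟨2 | 1⟩
  {3,6}:  v_{3} + v_{6} = v_{0}  ⇒ sig = ⟨2 | 1⟩
  {6,7}:  v_{6} + v_{7} = v_{4}  ⇒ sig = ⟨2 | 1⟩
  {0,4}:  v_{0} + v_{4} = v_{5} + v_{6}  ⇒ sig = ⟨2 | 1 1⟩
  {2,5}:  v_{2} + v_{5} = v_{3} + v_{7}  ⇒ sig = ⟨2 | 1 1⟩
  {1,3,7}:  v_{1} + v_{3} + v_{7} = 0  ⇒ sig = ⟨3 | 0⟩

Hence PRS(X_Σ) =
    ⟨2 | 0⟩
    ⟨2 | 1⟩
    ⟨2 | 1⟩
    ⟨2 | 1⟩
    ⟨2 | 1⟩
    ⟨2 | 1⟩
    ⟨2 | 1⟩
    ⟨2 | 1⟩
    ⟨2 | 1 1⟩
    ⟨2 | 1 1⟩
    ⟨3 | 0⟩


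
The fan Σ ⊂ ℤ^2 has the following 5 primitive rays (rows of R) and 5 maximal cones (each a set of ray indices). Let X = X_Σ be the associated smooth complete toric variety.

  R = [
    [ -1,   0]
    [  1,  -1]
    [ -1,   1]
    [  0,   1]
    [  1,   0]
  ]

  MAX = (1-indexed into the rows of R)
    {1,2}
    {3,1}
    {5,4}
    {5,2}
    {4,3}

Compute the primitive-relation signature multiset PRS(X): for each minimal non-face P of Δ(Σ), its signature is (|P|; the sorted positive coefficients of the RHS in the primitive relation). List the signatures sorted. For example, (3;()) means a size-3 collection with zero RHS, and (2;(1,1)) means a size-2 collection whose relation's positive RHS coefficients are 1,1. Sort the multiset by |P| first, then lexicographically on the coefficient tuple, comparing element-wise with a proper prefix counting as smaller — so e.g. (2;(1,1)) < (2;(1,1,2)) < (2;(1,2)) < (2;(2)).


5 minimal non-faces of Δ(Σ) (on 5 rays):

  P={1,5}:  v_{1} + v_{5} = 0  ⟹  sig = (2;())
  P={2,3}:  v_{2} + v_{3} = 0  ⟹  sig = (2;())
  P={1,4}:  v_{1} + v_{4} = v_{3}  ⟹  sig = (2;(1))
  P={2,4}:  v_{2} + v_{4} = v_{5}  ⟹  sig = (2;(1))
  P={3,5}:  v_{3} + v_{5} = v_{4}  ⟹  sig = (2;(1))

so the primitive-relation signature multiset is
[(2;()), (2;()), (2;(1)), (2;(1)), (2;(1))]


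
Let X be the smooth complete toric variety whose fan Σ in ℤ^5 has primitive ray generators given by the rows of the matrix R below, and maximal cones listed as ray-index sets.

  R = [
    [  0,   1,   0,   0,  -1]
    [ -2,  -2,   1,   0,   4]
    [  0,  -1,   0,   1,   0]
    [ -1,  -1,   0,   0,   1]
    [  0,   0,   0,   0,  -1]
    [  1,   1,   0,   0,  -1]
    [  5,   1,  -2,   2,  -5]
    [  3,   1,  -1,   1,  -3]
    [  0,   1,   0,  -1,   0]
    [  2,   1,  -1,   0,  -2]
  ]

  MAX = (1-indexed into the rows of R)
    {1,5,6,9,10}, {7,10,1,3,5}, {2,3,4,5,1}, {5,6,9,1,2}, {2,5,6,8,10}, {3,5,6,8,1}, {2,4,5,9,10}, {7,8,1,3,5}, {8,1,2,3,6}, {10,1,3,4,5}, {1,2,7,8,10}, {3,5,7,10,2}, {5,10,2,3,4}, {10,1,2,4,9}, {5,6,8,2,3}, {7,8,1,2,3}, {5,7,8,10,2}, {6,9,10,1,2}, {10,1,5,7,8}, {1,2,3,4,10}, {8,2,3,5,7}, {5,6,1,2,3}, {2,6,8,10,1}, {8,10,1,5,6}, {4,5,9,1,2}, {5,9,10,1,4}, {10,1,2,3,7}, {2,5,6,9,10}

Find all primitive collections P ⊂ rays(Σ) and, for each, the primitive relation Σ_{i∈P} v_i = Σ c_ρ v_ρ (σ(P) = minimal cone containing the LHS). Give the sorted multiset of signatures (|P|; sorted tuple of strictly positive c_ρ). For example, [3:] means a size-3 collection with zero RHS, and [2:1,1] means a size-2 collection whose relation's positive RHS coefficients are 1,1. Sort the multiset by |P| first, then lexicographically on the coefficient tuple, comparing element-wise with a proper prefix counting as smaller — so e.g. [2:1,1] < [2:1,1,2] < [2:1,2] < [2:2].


|primitive collections| = 12. Relations:

  {3,9}:  v_{3} + v_{9} = 0 ; sig = [2:]
  {4,6}:  v_{4} + v_{6} = 0 ; sig = [2:]
  {4,8}:  v_{4} + v_{8} = v_{3} + v_{10} ; sig = [2:1,1]
  {7,9}:  v_{7} + v_{9} = v_{8} + v_{10} ; sig = [2:1,1]
  {8,9}:  v_{8} + v_{9} = v_{6} + v_{10} ; sig = [2:1,1]
  {6,7}:  v_{6} + v_{7} = 2·v_{8} ; sig = [2:2]
  {4,7}:  v_{4} + v_{7} = 2·v_{3} + 2·v_{10} ; sig = [2:2,2]
  {3,6,10}:  v_{3} + v_{6} + v_{10} = v_{8} ; sig = [3:1]
  {3,8,10}:  v_{3} + v_{8} + v_{10} = v_{7} ; sig = [3:1]
  {1,2,5,10}:  v_{1} + v_{2} + v_{5} + v_{10} = 0 ; sig = [4:]
  {1,2,5,7}:  v_{1} + v_{2} + v_{5} + v_{7} = v_{3} + v_{8} ; sig = [4:1,1]
  {1,2,5,8}:  v_{1} + v_{2} + v_{5} + v_{8} = v_{3} + v_{6} ; sig = [4:1,1]

Hence PRS(X_Σ) =
    |P|=2: 7 collections, coeffs (), (), (1,1), (1,1), (1,1), (2), (2,2)
    |P|=3: 2 collections, coeffs (1), (1)
    |P|=4: 3 collections, coeffs (), (1,1), (1,1)


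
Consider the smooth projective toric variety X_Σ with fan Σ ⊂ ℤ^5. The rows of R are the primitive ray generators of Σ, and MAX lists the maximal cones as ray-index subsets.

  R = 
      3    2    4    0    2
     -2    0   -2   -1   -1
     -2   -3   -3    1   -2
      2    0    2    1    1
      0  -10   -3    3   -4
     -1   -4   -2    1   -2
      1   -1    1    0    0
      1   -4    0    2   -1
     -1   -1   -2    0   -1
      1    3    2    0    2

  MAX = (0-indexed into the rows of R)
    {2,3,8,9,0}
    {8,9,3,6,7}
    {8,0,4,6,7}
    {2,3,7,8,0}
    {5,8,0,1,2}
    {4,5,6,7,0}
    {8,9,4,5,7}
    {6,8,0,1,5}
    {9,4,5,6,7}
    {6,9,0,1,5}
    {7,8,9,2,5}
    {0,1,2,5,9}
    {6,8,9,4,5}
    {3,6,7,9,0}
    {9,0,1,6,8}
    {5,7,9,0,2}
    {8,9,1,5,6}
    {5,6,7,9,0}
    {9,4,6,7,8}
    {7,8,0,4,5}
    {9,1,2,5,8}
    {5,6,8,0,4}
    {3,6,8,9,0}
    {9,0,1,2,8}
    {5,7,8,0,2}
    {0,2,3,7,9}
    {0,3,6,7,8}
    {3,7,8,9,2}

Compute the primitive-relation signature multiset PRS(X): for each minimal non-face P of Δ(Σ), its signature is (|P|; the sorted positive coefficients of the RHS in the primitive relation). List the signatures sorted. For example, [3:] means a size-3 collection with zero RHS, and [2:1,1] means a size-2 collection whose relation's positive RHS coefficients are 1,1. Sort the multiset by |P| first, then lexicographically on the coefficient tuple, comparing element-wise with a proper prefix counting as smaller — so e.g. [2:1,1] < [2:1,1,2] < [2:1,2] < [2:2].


The 11 primitive collections of Σ (r=10, n=5):

  • {1,3}:  v_{1} + v_{3} = 0  ⟹  sig = [2:]
  • {1,7}:  v_{1} + v_{7} = v_{5}  ⟹  sig = [2:1]
  • {2,6}:  v_{2} + v_{6} = v_{5}  ⟹  sig = [2:1]
  • {3,5}:  v_{3} + v_{5} = v_{7}  ⟹  sig = [2:1]
  • {1,4}:  v_{1} + v_{4} = 2·v_{5} + v_{6} + v_{8}  ⟹  sig = [2:1,1,2]
  • {2,4}:  v_{2} + v_{4} = 2·v_{5} + v_{7} + v_{8}  ⟹  sig = [2:1,1,2]
  • {3,4}:  v_{3} + v_{4} = v_{6} + 2·v_{7} + v_{8}  ⟹  sig = [2:1,1,2]
  • {0,4,9}:  v_{0} + v_{4} + v_{9} = v_{3} + v_{6} + v_{7}  ⟹  sig = [3:1,1,1]
  • {0,5,8,9}:  v_{0} + v_{5} + v_{8} + v_{9} = v_{3}  ⟹  sig = [4:1]
  • {5,6,7,8}:  v_{5} + v_{6} + v_{7} + v_{8} = v_{4}  ⟹  sig = [4:1]
  • {0,7,8,9}:  v_{0} + v_{7} + v_{8} + v_{9} = 2·v_{3}  ⟹  sig = [4:2]

so the primitive-relation signature multiset is
    |P|=2: 7 collections, coeffs (), (1), (1), (1), (1,1,2), (1,1,2), (1,1,2)
    |P|=3: 1 collection, coeffs (1,1,1)
    |P|=4: 3 collections, coeffs (1), (1), (2)


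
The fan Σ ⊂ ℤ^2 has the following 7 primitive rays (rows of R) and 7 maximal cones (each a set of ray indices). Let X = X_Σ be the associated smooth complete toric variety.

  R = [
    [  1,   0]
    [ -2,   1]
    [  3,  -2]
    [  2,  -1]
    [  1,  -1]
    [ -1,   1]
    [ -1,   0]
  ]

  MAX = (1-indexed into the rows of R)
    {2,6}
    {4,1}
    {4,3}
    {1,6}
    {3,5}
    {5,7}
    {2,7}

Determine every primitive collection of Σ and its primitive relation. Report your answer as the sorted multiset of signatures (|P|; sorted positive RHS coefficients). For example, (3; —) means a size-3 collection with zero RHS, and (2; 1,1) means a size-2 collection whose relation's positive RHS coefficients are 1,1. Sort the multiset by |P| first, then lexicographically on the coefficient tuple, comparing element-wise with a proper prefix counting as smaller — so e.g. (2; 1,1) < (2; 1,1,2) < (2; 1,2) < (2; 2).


Σ has 14 primitive collections:

  P = {1,7}:  v_{1} + v_{7} = 0 — sig = (2; —)
  P = {2,4}:  v_{2} + v_{4} = 0 — sig = (2; —)
  P = {5,6}:  v_{5} + v_{6} = 0 — sig = (2; —)
  P = {1,2}:  v_{1} + v_{2} = v_{6} — sig = (2; 1)
  P = {1,5}:  v_{1} + v_{5} = v_{4} — sig = (2; 1)
  P = {2,3}:  v_{2} + v_{3} = v_{5} — sig = (2; 1)
  P = {2,5}:  v_{2} + v_{5} = v_{7} — sig = (2; 1)
  P = {3,6}:  v_{3} + v_{6} = v_{4} — sig = (2; 1)
  P = {4,5}:  v_{4} + v_{5} = v_{3} — sig = (2; 1)
  P = {4,6}:  v_{4} + v_{6} = v_{1} — sig = (2; 1)
  P = {4,7}:  v_{4} + v_{7} = v_{5} — sig = (2; 1)
  P = {6,7}:  v_{6} + v_{7} = v_{2} — sig = (2; 1)
  P = {1,3}:  v_{1} + v_{3} = 2·v_{4} — sig = (2; 2)
  P = {3,7}:  v_{3} + v_{7} = 2·v_{5} — sig = (2; 2)

Hence PRS(X_Σ) =
[(2; —), (2; —), (2; —), (2; 1), (2; 1), (2; 1), (2; 1), (2; 1), (2; 1), (2; 1), (2; 1), (2; 1), (2; 2), (2; 2)]


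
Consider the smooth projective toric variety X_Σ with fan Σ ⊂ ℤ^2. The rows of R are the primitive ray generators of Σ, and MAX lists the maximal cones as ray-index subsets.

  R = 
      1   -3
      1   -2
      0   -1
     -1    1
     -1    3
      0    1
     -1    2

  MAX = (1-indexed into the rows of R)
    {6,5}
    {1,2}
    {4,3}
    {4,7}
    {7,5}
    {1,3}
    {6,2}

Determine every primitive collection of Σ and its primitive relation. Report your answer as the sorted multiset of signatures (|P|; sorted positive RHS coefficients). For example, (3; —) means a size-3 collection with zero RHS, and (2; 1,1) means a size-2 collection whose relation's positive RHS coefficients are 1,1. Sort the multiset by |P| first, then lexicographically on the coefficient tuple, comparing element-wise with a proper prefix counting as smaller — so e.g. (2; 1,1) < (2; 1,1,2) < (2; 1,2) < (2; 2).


Minimal non-faces — 14 found among 7 rays, 7 max cones:

  P = {1,5}:  v_{1} + v_{5} = 0 — sig = (2; —)
  P = {2,7}:  v_{2} + v_{7} = 0 — sig = (2; —)
  P = {3,6}:  v_{3} + v_{6} = 0 — sig = (2; —)
  P = {1,6}:  v_{1} + v_{6} = v_{2} — sig = (2; 1)
  P = {1,7}:  v_{1} + v_{7} = v_{3} — sig = (2; 1)
  P = {2,3}:  v_{2} + v_{3} = v_{1} — sig = (2; 1)
  P = {2,4}:  v_{2} + v_{4} = v_{3} — sig = (2; 1)
  P = {2,5}:  v_{2} + v_{5} = v_{6} — sig = (2; 1)
  P = {3,5}:  v_{3} + v_{5} = v_{7} — sig = (2; 1)
  P = {3,7}:  v_{3} + v_{7} = v_{4} — sig = (2; 1)
  P = {4,6}:  v_{4} + v_{6} = v_{7} — sig = (2; 1)
  P = {6,7}:  v_{6} + v_{7} = v_{5} — sig = (2; 1)
  P = {1,4}:  v_{1} + v_{4} = 2·v_{3} — sig = (2; 2)
  P = {4,5}:  v_{4} + v_{5} = 2·v_{7} — sig = (2; 2)

Signatures (|P|; sorted positive RHS coefficients), sorted:
    (2; —)
    (2; —)
    (2; —)
    (2; 1)
    (2; 1)
    (2; 1)
    (2; 1)
    (2; 1)
    (2; 1)
    (2; 1)
    (2; 1)
    (2; 1)
    (2; 2)
    (2; 2)


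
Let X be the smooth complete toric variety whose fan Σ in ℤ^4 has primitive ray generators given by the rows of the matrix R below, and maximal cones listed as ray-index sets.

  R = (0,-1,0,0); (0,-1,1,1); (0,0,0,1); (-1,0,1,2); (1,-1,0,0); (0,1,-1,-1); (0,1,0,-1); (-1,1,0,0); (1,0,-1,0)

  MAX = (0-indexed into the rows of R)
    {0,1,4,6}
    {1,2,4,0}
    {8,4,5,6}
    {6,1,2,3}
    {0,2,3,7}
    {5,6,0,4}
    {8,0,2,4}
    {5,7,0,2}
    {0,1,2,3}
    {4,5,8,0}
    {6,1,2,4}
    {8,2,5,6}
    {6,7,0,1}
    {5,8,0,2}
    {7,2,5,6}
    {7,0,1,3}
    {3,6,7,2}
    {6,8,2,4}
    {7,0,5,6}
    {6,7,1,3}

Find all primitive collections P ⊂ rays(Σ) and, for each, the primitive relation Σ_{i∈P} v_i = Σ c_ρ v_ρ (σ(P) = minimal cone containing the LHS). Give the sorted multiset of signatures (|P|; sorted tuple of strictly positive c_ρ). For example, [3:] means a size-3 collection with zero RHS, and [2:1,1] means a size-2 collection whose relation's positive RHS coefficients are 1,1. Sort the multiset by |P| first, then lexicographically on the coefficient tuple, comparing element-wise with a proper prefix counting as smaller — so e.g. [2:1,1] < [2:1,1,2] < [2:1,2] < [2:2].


Δ(Σ) — 9 vertices, 12 min non-faces:

  P = {1,5}:  v_{1} + v_{5} = 0  so sig = [2:]
  P = {4,7}:  v_{4} + v_{7} = 0  so sig = [2:]
  P = {1,8}:  v_{1} + v_{8} = v_{2} + v_{4}  so sig = [2:1,1]
  P = {3,4}:  v_{3} + v_{4} = v_{1} + v_{2}  so sig = [2:1,1]
  P = {3,5}:  v_{3} + v_{5} = v_{2} + v_{7}  so sig = [2:1,1]
  P = {7,8}:  v_{7} + v_{8} = v_{2} + v_{5}  so sig = [2:1,1]
  P = {3,8}:  v_{3} + v_{8} = 2·v_{2}  so sig = [2:2]
  P = {0,2,6}:  v_{0} + v_{2} + v_{6} = 0  so sig = [3:]
  P = {1,2,7}:  v_{1} + v_{2} + v_{7} = v_{3}  so sig = [3:1]
  P = {2,4,5}:  v_{2} + v_{4} + v_{5} = v_{8}  so sig = [3:1]
  P = {0,3,6}:  v_{0} + v_{3} + v_{6} = v_{1} + v_{7}  so sig = [3:1,1]
  P = {0,6,8}:  v_{0} + v_{6} + v_{8} = v_{4} + v_{5}  so sig = [3:1,1]

so the primitive-relation signature multiset is
[[2:], [2:], [2:1,1], [2:1,1], [2:1,1], [2:1,1], [2:2], [3:], [3:1], [3:1], [3:1,1], [3:1,1]]


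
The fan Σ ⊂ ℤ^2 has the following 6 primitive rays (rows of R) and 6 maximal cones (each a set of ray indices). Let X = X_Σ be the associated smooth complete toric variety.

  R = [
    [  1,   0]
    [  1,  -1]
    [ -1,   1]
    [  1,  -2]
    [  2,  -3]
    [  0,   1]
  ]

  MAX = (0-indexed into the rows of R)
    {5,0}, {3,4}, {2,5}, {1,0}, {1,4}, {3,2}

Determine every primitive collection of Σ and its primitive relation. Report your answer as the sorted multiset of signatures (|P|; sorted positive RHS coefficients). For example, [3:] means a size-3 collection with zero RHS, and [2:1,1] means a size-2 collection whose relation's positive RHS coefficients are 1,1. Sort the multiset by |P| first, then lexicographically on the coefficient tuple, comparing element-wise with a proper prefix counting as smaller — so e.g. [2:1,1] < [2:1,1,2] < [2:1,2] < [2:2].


Σ has 9 primitive collections:

  • {1,2}:  v_{1} + v_{2} = 0  ⟹  sig = [2:]
  • {0,2}:  v_{0} + v_{2} = v_{5}  ⟹  sig = [2:1]
  • {1,3}:  v_{1} + v_{3} = v_{4}  ⟹  sig = [2:1]
  • {1,5}:  v_{1} + v_{5} = v_{0}  ⟹  sig = [2:1]
  • {2,4}:  v_{2} + v_{4} = v_{3}  ⟹  sig = [2:1]
  • {3,5}:  v_{3} + v_{5} = v_{1}  ⟹  sig = [2:1]
  • {0,3}:  v_{0} + v_{3} = 2·v_{1}  ⟹  sig = [2:2]
  • {4,5}:  v_{4} + v_{5} = 2·v_{1}  ⟹  sig = [2:2]
  • {0,4}:  v_{0} + v_{4} = 3·v_{1}  ⟹  sig = [2:3]

Signatures (|P|; sorted positive RHS coefficients), sorted:
    |P|=2: 9 collections, coeffs (), (1), (1), (1), (1), (1), (2), (2), (3)


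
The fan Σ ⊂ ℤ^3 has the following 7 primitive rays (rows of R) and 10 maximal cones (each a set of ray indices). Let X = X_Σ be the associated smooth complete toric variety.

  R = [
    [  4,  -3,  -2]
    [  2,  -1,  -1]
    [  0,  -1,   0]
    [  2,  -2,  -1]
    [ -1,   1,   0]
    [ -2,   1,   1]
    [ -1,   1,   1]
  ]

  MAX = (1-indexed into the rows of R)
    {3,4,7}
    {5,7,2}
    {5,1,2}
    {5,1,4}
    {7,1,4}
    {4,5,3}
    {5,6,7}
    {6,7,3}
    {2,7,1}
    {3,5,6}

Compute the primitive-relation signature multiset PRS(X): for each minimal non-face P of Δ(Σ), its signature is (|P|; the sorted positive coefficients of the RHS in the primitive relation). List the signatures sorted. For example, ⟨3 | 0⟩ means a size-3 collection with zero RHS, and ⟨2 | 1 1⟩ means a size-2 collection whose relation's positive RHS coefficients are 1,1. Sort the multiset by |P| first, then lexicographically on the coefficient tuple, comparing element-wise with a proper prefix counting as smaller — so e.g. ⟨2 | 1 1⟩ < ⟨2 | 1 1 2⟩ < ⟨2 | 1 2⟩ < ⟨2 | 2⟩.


The 9 primitive collections of Σ (r=7, n=3):

  P = {2,6}:  v_{2} + v_{6} = 0  so sig = ⟨2 | 0⟩
  P = {1,6}:  v_{1} + v_{6} = v_{4}  so sig = ⟨2 | 1⟩
  P = {2,3}:  v_{2} + v_{3} = v_{4}  so sig = ⟨2 | 1⟩
  P = {2,4}:  v_{2} + v_{4} = v_{1}  so sig = ⟨2 | 1⟩
  P = {4,6}:  v_{4} + v_{6} = v_{3}  so sig = ⟨2 | 1⟩
  P = {1,3}:  v_{1} + v_{3} = 2·v_{4}  so sig = ⟨2 | 2⟩
  P = {4,5,7}:  v_{4} + v_{5} + v_{7} = 0  so sig = ⟨3 | 0⟩
  P = {1,5,7}:  v_{1} + v_{5} + v_{7} = v_{2}  so sig = ⟨3 | 1⟩
  P = {3,5,7}:  v_{3} + v_{5} + v_{7} = v_{6}  so sig = ⟨3 | 1⟩

Hence PRS(X_Σ) =
    ⟨2 | 0⟩
    ⟨2 | 1⟩
    ⟨2 | 1⟩
    ⟨2 | 1⟩
    ⟨2 | 1⟩
    ⟨2 | 2⟩
    ⟨3 | 0⟩
    ⟨3 | 1⟩
    ⟨3 | 1⟩


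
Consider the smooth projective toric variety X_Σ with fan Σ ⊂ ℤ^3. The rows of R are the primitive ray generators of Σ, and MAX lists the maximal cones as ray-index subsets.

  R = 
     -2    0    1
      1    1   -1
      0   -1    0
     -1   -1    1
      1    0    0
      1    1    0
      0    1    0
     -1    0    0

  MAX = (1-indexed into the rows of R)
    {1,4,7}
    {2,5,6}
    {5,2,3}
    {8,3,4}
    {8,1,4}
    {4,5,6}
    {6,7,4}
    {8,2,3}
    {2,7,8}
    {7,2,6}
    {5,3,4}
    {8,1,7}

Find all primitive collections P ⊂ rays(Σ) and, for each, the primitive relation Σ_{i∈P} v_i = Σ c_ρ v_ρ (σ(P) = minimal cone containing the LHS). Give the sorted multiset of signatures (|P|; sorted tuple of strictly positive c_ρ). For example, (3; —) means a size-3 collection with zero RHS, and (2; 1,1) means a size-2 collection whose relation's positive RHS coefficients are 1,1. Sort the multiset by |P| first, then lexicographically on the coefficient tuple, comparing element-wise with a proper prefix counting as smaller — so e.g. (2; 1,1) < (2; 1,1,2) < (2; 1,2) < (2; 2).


|primitive collections| = 11. Relations:

  {2,4}:  v_{2} + v_{4} = 0  →  sig = (2; —)
  {3,7}:  v_{3} + v_{7} = 0  →  sig = (2; —)
  {5,8}:  v_{5} + v_{8} = 0  →  sig = (2; —)
  {3,6}:  v_{3} + v_{6} = v_{5}  →  sig = (2; 1)
  {5,7}:  v_{5} + v_{7} = v_{6}  →  sig = (2; 1)
  {6,8}:  v_{6} + v_{8} = v_{7}  →  sig = (2; 1)
  {1,2}:  v_{1} + v_{2} = v_{7} + v_{8}  →  sig = (2; 1,1)
  {1,3}:  v_{1} + v_{3} = v_{4} + v_{8}  →  sig = (2; 1,1)
  {1,5}:  v_{1} + v_{5} = v_{4} + v_{7}  →  sig = (2; 1,1)
  {1,6}:  v_{1} + v_{6} = v_{4} + 2·v_{7}  →  sig = (2; 1,2)
  {4,7,8}:  v_{4} + v_{7} + v_{8} = v_{1}  →  sig = (3; 1)

Hence PRS(X_Σ) =
{ (2; —) ×3,  (2; 1) ×3,  (2; 1,1) ×3,  (2; 1,2),  (3; 1) }


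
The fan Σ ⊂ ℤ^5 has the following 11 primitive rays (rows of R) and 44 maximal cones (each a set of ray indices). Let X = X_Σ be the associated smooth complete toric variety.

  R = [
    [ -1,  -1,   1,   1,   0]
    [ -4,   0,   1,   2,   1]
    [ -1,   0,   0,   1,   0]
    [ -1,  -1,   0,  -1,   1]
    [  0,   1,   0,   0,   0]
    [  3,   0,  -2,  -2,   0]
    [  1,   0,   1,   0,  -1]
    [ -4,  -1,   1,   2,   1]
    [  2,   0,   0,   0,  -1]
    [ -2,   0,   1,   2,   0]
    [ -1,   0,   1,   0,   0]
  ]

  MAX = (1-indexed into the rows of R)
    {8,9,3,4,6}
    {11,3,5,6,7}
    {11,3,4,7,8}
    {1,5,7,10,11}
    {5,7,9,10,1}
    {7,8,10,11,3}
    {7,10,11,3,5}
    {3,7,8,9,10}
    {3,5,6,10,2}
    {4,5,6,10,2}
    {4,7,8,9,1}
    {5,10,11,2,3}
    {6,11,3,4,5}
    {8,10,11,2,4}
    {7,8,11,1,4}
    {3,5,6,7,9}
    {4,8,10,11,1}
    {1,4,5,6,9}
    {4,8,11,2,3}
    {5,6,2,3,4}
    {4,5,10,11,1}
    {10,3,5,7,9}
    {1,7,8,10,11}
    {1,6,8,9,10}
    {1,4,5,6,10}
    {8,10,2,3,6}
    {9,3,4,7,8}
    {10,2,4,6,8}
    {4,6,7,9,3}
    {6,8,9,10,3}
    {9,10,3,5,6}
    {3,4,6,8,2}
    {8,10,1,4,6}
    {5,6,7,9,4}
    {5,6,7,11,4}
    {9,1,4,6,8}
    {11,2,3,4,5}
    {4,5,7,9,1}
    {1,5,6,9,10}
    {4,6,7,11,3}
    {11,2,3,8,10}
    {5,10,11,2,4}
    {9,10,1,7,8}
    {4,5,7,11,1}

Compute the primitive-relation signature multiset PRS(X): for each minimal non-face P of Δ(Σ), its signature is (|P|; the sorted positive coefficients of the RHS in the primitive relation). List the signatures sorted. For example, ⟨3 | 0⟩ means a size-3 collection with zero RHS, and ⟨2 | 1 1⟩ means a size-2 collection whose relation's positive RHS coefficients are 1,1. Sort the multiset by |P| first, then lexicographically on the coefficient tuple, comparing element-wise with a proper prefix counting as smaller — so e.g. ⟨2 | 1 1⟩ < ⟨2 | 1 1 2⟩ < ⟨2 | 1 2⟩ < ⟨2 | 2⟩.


Σ has 18 primitive collections:

  P={2,9}:  v_{2} + v_{9} = v_{10}  →  sig = ⟨2 | 1⟩
  P={5,8}:  v_{5} + v_{8} = v_{2}  →  sig = ⟨2 | 1⟩
  P={9,11}:  v_{9} + v_{11} = v_{7}  →  sig = ⟨2 | 1⟩
  P={1,3}:  v_{1} + v_{3} = v_{8} + v_{9}  →  sig = ⟨2 | 1 1⟩
  P={2,7}:  v_{2} + v_{7} = v_{10} + v_{11}  →  sig = ⟨2 | 1 1⟩
  P={1,2}:  v_{1} + v_{2} = v_{4} + 2·v_{10}  →  sig = ⟨2 | 1 2⟩
  P={6,10,11}:  v_{6} + v_{10} + v_{11} = 0  →  sig = ⟨3 | 0⟩
  P={3,4,10}:  v_{3} + v_{4} + v_{10} = v_{8}  →  sig = ⟨3 | 1⟩
  P={4,9,10}:  v_{4} + v_{9} + v_{10} = v_{1}  →  sig = ⟨3 | 1⟩
  P={6,7,10}:  v_{6} + v_{7} + v_{10} = v_{9}  →  sig = ⟨3 | 1⟩
  P={1,6,11}:  v_{1} + v_{6} + v_{11} = v_{4} + v_{9}  →  sig = ⟨3 | 1 1⟩
  P={4,7,10}:  v_{4} + v_{7} + v_{10} = v_{1} + v_{11}  →  sig = ⟨3 | 1 1⟩
  P={6,8,11}:  v_{6} + v_{8} + v_{11} = v_{3} + v_{4}  →  sig = ⟨3 | 1 1⟩
  P={2,6,11}:  v_{2} + v_{6} + v_{11} = v_{3} + v_{4} + v_{5}  →  sig = ⟨3 | 1 1 1⟩
  P={6,7,8}:  v_{6} + v_{7} + v_{8} = v_{3} + v_{4} + v_{9}  →  sig = ⟨3 | 1 1 1⟩
  P={1,6,7}:  v_{1} + v_{6} + v_{7} = v_{4} + 2·v_{9}  →  sig = ⟨3 | 1 2⟩
  P={3,4,5,9}:  v_{3} + v_{4} + v_{5} + v_{9} = 0  →  sig = ⟨4 | 0⟩
  P={3,4,5,7}:  v_{3} + v_{4} + v_{5} + v_{7} = v_{11}  →  sig = ⟨4 | 1⟩

so the primitive-relation signature multiset is
    |P|=2: 6 collections, coeffs (1), (1), (1), (1,1), (1,1), (1,2)
    |P|=3: 10 collections, coeffs (), (1), (1), (1), (1,1), (1,1), (1,1), (1,1,1), (1,1,1), (1,2)
    |P|=4: 2 collections, coeffs (), (1)


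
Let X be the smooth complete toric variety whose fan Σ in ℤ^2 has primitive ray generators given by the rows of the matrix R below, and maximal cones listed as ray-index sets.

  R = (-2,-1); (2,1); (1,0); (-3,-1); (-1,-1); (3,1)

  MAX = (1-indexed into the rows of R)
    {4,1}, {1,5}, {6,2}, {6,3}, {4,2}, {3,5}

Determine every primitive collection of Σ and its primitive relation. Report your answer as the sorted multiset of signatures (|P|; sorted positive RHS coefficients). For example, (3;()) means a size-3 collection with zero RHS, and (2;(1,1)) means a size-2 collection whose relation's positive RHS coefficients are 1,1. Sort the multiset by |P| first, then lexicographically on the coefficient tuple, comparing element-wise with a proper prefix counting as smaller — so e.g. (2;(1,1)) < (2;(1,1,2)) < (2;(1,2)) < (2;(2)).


The 9 primitive collections of Σ (r=6, n=2):

  P = {1,2}:  v_{1} + v_{2} = 0 ; sig = (2;())
  P = {4,6}:  v_{4} + v_{6} = 0 ; sig = (2;())
  P = {1,3}:  v_{1} + v_{3} = v_{5} ; sig = (2;(1))
  P = {1,6}:  v_{1} + v_{6} = v_{3} ; sig = (2;(1))
  P = {2,3}:  v_{2} + v_{3} = v_{6} ; sig = (2;(1))
  P = {2,5}:  v_{2} + v_{5} = v_{3} ; sig = (2;(1))
  P = {3,4}:  v_{3} + v_{4} = v_{1} ; sig = (2;(1))
  P = {4,5}:  v_{4} + v_{5} = 2·v_{1} ; sig = (2;(2))
  P = {5,6}:  v_{5} + v_{6} = 2·v_{3} ; sig = (2;(2))

so the primitive-relation signature multiset is
    (2;())
    (2;())
    (2;(1))
    (2;(1))
    (2;(1))
    (2;(1))
    (2;(1))
    (2;(2))
    (2;(2))


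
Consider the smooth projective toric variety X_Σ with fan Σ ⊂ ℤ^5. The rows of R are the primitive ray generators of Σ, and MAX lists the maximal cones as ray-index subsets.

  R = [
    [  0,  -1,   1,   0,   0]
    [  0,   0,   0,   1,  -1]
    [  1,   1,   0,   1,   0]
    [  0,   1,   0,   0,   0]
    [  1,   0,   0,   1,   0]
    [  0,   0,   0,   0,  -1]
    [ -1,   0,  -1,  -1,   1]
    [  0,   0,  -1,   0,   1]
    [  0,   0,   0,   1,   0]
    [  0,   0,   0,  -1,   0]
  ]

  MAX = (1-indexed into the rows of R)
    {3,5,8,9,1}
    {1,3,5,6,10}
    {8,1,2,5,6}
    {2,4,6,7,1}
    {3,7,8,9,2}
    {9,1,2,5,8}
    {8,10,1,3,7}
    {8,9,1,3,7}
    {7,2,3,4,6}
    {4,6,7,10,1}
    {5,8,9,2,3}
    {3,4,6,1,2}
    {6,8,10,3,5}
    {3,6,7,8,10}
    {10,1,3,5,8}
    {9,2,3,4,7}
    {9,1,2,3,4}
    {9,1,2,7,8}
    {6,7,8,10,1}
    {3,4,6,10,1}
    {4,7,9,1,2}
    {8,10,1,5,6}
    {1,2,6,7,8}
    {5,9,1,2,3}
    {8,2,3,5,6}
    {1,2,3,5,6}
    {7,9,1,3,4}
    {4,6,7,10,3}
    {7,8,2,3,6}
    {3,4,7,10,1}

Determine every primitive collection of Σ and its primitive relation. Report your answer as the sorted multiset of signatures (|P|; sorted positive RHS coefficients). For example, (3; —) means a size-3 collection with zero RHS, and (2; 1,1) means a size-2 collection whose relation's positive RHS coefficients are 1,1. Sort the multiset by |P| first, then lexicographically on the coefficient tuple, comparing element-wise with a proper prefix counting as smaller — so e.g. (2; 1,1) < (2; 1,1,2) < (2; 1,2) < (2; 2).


Δ(Σ) — 10 vertices, 10 min non-faces:

  P = {9,10}:  v_{9} + v_{10} = 0  →  sig = (2; —)
  P = {2,10}:  v_{2} + v_{10} = v_{6}  →  sig = (2; 1)
  P = {4,5}:  v_{4} + v_{5} = v_{3}  →  sig = (2; 1)
  P = {5,7}:  v_{5} + v_{7} = v_{8}  →  sig = (2; 1)
  P = {6,9}:  v_{6} + v_{9} = v_{2}  →  sig = (2; 1)
  P = {4,8}:  v_{4} + v_{8} = v_{3} + v_{7}  →  sig = (2; 1,1)
  P = {1,3,6,7}:  v_{1} + v_{3} + v_{6} + v_{7} = 0  →  sig = (4; —)
  P = {1,2,3,7}:  v_{1} + v_{2} + v_{3} + v_{7} = v_{9}  →  sig = (4; 1)
  P = {1,3,6,8}:  v_{1} + v_{3} + v_{6} + v_{8} = v_{5}  →  sig = (4; 1)
  P = {1,2,3,8}:  v_{1} + v_{2} + v_{3} + v_{8} = v_{5} + v_{9}  →  sig = (4; 1,1)

Hence PRS(X_Σ) =
[(2; —), (2; 1), (2; 1), (2; 1), (2; 1), (2; 1,1), (4; —), (4; 1), (4; 1), (4; 1,1)]


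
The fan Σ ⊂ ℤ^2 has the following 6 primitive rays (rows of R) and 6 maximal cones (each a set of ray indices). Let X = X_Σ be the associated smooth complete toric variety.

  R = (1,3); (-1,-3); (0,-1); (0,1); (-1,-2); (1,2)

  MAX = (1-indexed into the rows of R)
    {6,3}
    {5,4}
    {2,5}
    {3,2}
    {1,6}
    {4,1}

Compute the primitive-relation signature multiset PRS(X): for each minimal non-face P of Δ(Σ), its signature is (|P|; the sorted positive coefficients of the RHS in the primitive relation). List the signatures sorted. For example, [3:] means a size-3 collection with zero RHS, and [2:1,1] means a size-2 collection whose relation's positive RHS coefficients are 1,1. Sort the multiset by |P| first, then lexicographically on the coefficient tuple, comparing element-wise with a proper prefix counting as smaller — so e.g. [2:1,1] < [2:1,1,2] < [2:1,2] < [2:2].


9 minimal non-faces of Δ(Σ) (on 6 rays):

  P={1,2}:  v_{1} + v_{2} = 0 ; sig = [2:]
  P={3,4}:  v_{3} + v_{4} = 0 ; sig = [2:]
  P={5,6}:  v_{5} + v_{6} = 0 ; sig = [2:]
  P={1,3}:  v_{1} + v_{3} = v_{6} ; sig = [2:1]
  P={1,5}:  v_{1} + v_{5} = v_{4} ; sig = [2:1]
  P={2,4}:  v_{2} + v_{4} = v_{5} ; sig = [2:1]
  P={2,6}:  v_{2} + v_{6} = v_{3} ; sig = [2:1]
  P={3,5}:  v_{3} + v_{5} = v_{2} ; sig = [2:1]
  P={4,6}:  v_{4} + v_{6} = v_{1} ; sig = [2:1]

so the primitive-relation signature multiset is
{ [2:] ×3,  [2:1] ×6 }
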